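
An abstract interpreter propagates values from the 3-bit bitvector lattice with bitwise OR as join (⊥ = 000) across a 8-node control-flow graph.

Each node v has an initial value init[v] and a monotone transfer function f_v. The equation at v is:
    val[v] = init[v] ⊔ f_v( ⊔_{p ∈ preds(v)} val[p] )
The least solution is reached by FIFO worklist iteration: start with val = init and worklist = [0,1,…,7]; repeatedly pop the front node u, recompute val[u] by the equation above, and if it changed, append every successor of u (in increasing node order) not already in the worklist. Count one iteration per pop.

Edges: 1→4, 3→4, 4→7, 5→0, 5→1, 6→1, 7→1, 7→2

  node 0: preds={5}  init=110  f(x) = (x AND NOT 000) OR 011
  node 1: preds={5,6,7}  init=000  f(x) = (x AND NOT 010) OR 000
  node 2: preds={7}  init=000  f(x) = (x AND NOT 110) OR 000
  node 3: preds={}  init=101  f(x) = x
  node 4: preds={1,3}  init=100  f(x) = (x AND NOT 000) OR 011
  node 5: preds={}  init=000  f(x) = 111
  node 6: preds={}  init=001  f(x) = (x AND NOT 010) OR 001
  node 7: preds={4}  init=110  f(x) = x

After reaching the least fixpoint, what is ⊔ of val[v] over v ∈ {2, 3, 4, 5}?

Iteration log — 11 steps:
  step 1. node 0  ⊔preds=000  new=111  old=110  +wl: 
  step 2. node 1  ⊔preds=111  new=101  old=000  +wl: 
  step 3. node 2  ⊔preds=110  new=000  stable
  step 4. node 3  ⊔preds=000  new=101  stable
  step 5. node 4  ⊔preds=101  new=111  old=100  +wl: 
  step 6. node 5  ⊔preds=000  new=111  old=000  +wl: 0,1
  step 7. node 6  ⊔preds=000  new=001  stable
  step 8. node 7  ⊔preds=111  new=111  old=110  +wl: 2
  step 9. node 0  ⊔preds=111  new=111  stable
  step 10. node 1  ⊔preds=111  new=101  stable
  step 11. node 2  ⊔preds=111  new=001  old=000  +wl: 

Least fixpoint reached:
  node 0: 111
  node 1: 101
  node 2: 001
  node 3: 101
  node 4: 111
  node 5: 111
  node 6: 001
  node 7: 111

111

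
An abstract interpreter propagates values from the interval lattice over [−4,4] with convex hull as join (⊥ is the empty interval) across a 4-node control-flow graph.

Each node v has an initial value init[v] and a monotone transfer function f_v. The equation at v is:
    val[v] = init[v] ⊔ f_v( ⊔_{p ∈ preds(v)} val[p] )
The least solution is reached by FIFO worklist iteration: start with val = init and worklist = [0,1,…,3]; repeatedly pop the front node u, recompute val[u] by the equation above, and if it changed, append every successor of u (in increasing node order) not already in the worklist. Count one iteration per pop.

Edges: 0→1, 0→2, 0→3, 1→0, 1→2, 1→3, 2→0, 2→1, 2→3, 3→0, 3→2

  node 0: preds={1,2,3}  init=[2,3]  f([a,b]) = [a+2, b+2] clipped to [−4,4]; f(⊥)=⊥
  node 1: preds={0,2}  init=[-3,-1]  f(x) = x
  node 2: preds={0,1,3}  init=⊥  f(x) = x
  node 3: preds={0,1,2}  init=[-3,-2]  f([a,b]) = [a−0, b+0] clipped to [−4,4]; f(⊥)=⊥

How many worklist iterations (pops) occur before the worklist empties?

11

Iteration log — 11 steps:
  step 1. node 0  ⊔preds=[-3,-1]  new=[-1,3]  old=[2,3]  +wl: 
  step 2. node 1  ⊔preds=[-1,3]  new=[-3,3]  old=[-3,-1]  +wl: 0
  step 3. node 2  ⊔preds=[-3,3]  new=[-3,3]  old=⊥  +wl: 1
  step 4. node 3  ⊔preds=[-3,3]  new=[-3,3]  old=[-3,-2]  +wl: 2
  step 5. node 0  ⊔preds=[-3,3]  new=[-1,4]  old=[-1,3]  +wl: 3
  step 6. node 1  ⊔preds=[-3,4]  new=[-3,4]  old=[-3,3]  +wl: 0
  step 7. node 2  ⊔preds=[-3,4]  new=[-3,4]  old=[-3,3]  +wl: 1
  step 8. node 3  ⊔preds=[-3,4]  new=[-3,4]  old=[-3,3]  +wl: 2
  step 9. node 0  ⊔preds=[-3,4]  new=[-1,4]  stable
  step 10. node 1  ⊔preds=[-3,4]  new=[-3,4]  stable
  step 11. node 2  ⊔preds=[-3,4]  new=[-3,4]  stable

Least fixpoint reached:
  node 0: [-1,4]
  node 1: [-3,4]
  node 2: [-3,4]
  node 3: [-3,4]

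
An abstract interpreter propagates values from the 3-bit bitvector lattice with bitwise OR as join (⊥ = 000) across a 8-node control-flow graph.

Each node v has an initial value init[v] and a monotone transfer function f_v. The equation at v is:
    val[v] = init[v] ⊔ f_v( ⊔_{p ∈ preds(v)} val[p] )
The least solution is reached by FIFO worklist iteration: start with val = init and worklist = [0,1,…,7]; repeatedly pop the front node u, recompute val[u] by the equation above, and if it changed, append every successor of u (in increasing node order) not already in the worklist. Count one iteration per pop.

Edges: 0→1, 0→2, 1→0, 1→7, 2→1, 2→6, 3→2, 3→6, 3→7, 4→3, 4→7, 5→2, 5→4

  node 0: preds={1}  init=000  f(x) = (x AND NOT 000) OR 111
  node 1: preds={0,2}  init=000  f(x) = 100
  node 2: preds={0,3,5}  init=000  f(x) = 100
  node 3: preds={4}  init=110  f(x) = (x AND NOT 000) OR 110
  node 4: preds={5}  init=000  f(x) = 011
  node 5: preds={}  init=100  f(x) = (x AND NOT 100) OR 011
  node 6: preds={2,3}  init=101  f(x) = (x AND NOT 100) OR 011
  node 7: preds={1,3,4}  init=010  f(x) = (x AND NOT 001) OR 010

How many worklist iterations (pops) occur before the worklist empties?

Iteration log — 15 steps:
  step 1. node 0  ⊔preds=000  new=111  old=000  +wl: 
  step 2. node 1  ⊔preds=111  new=100  old=000  +wl: 0
  step 3. node 2  ⊔preds=111  new=100  old=000  +wl: 1
  step 4. node 3  ⊔preds=000  new=110  stable
  step 5. node 4  ⊔preds=100  new=011  old=000  +wl: 3
  step 6. node 5  ⊔preds=000  new=111  old=100  +wl: 2,4
  step 7. node 6  ⊔preds=110  new=111  old=101  +wl: 
  step 8. node 7  ⊔preds=111  new=110  old=010  +wl: 
  step 9. node 0  ⊔preds=100  new=111  stable
  step 10. node 1  ⊔preds=111  new=100  stable
  step 11. node 3  ⊔preds=011  new=111  old=110  +wl: 6,7
  step 12. node 2  ⊔preds=111  new=100  stable
  step 13. node 4  ⊔preds=111  new=011  stable
  step 14. node 6  ⊔preds=111  new=111  stable
  step 15. node 7  ⊔preds=111  new=110  stable

Least fixpoint reached:
  node 0: 111
  node 1: 100
  node 2: 100
  node 3: 111
  node 4: 011
  node 5: 111
  node 6: 111
  node 7: 110

15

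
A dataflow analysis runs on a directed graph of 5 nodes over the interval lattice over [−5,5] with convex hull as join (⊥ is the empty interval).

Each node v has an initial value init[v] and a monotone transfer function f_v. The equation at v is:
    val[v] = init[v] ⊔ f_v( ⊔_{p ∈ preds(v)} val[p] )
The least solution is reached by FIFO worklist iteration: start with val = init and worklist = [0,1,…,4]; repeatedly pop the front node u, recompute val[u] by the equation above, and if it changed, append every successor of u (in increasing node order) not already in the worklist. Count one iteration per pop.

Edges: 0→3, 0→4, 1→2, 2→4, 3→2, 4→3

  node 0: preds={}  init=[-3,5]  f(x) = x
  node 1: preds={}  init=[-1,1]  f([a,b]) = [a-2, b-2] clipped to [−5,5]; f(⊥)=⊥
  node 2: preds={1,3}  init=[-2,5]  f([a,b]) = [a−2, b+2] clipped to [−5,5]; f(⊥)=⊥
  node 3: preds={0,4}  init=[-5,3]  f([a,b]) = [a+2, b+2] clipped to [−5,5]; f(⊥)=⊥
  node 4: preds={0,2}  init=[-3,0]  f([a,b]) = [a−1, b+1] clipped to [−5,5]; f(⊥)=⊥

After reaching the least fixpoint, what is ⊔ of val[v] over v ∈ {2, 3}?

Worklist (7 pops):
  #1 pop 0: in=⊥ → [-3,5] (no change)
  #2 pop 1: in=⊥ → [-1,1] (no change)
  #3 pop 2: in=[-5,3] → [-5,5] (was [-2,5]); enqueue []
  #4 pop 3: in=[-3,5] → [-5,5] (was [-5,3]); enqueue [2]
  #5 pop 4: in=[-5,5] → [-5,5] (was [-3,0]); enqueue [3]
  #6 pop 2: in=[-5,5] → [-5,5] (no change)
  #7 pop 3: in=[-5,5] → [-5,5] (no change)

Fixpoint:
  val[0] = [-3,5]
  val[1] = [-1,1]
  val[2] = [-5,5]
  val[3] = [-5,5]
  val[4] = [-5,5]

[-5,5]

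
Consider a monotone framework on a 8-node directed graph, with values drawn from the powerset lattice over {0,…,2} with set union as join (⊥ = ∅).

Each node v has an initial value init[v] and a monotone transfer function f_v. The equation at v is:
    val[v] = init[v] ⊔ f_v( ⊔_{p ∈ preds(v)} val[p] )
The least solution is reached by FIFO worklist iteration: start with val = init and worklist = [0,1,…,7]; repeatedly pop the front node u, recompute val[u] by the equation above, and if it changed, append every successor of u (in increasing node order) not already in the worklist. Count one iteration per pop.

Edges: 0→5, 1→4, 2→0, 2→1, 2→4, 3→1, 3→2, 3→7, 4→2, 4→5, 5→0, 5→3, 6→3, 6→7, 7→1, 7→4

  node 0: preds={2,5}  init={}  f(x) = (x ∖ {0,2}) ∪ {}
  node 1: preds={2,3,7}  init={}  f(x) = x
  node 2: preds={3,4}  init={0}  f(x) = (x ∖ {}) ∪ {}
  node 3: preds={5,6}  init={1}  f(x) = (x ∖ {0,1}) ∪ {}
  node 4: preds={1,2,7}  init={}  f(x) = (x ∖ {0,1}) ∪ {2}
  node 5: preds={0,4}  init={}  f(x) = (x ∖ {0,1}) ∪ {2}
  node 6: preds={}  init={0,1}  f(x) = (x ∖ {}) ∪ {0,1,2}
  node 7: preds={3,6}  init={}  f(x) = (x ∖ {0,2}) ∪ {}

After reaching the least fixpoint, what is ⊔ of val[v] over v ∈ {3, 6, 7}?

Trace (19 dequeues):
  [1] u=0 | in {0} | out {} | ==
  [2] u=1 | in {0,1} | out {0,1} | prev {} | push {}
  [3] u=2 | in {1} | out {0,1} | prev {0} | push {0,1}
  [4] u=3 | in {0,1} | out {1} | ==
  [5] u=4 | in {0,1} | out {2} | prev {} | push {2}
  [6] u=5 | in {2} | out {2} | prev {} | push {3}
  [7] u=6 | in {} | out {0,1,2} | prev {0,1} | push {}
  [8] u=7 | in {0,1,2} | out {1} | prev {} | push {4}
  [9] u=0 | in {0,1,2} | out {1} | prev {} | push {5}
  [10] u=1 | in {0,1} | out {0,1} | ==
  [11] u=2 | in {1,2} | out {0,1,2} | prev {0,1} | push {0,1}
  [12] u=3 | in {0,1,2} | out {1,2} | prev {1} | push {2,7}
  [13] u=4 | in {0,1,2} | out {2} | ==
  [14] u=5 | in {1,2} | out {2} | ==
  [15] u=0 | in {0,1,2} | out {1} | ==
  [16] u=1 | in {0,1,2} | out {0,1,2} | prev {0,1} | push {4}
  [17] u=2 | in {1,2} | out {0,1,2} | ==
  [18] u=7 | in {0,1,2} | out {1} | ==
  [19] u=4 | in {0,1,2} | out {2} | ==

Converged values:
  [0] {1}
  [1] {0,1,2}
  [2] {0,1,2}
  [3] {1,2}
  [4] {2}
  [5] {2}
  [6] {0,1,2}
  [7] {1}

{0,1,2}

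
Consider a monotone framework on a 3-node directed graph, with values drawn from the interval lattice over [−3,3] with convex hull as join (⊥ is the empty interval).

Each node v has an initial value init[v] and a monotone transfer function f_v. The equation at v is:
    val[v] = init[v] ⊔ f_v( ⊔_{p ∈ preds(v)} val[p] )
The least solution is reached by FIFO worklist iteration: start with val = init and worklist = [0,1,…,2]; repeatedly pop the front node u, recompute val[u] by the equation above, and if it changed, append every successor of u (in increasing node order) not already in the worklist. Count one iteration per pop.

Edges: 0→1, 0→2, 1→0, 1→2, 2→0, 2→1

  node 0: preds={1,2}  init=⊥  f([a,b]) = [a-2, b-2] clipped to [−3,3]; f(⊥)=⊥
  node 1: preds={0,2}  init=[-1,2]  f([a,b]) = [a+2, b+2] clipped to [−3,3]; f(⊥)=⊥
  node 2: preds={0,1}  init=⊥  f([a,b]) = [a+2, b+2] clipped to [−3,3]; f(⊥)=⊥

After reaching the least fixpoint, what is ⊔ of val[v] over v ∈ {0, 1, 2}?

Trace (7 dequeues):
  [1] u=0 | in [-1,2] | out [-3,0] | prev ⊥ | push {}
  [2] u=1 | in [-3,0] | out [-1,2] | ==
  [3] u=2 | in [-3,2] | out [-1,3] | prev ⊥ | push {0,1}
  [4] u=0 | in [-1,3] | out [-3,1] | prev [-3,0] | push {2}
  [5] u=1 | in [-3,3] | out [-1,3] | prev [-1,2] | push {0}
  [6] u=2 | in [-3,3] | out [-1,3] | ==
  [7] u=0 | in [-1,3] | out [-3,1] | ==

Converged values:
  [0] [-3,1]
  [1] [-1,3]
  [2] [-1,3]

[-3,3]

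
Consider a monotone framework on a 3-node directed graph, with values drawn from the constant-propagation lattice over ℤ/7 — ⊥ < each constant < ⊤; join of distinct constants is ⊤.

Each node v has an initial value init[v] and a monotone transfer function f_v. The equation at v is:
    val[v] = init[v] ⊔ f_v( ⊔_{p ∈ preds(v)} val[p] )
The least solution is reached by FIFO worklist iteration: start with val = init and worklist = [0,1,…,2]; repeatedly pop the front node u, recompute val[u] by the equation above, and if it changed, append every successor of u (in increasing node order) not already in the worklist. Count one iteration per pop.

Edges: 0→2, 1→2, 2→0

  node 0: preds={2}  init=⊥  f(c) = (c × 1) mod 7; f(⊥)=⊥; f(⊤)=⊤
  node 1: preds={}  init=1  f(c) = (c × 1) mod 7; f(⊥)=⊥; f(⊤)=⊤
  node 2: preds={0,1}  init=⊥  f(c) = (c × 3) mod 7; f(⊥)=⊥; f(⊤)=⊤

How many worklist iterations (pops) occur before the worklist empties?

7

Trace (7 dequeues):
  [1] u=0 | in ⊥ | out ⊥ | ==
  [2] u=1 | in ⊥ | out 1 | ==
  [3] u=2 | in 1 | out 3 | prev ⊥ | push {0}
  [4] u=0 | in 3 | out 3 | prev ⊥ | push {2}
  [5] u=2 | in ⊤ | out ⊤ | prev 3 | push {0}
  [6] u=0 | in ⊤ | out ⊤ | prev 3 | push {2}
  [7] u=2 | in ⊤ | out ⊤ | ==

Converged values:
  [0] ⊤
  [1] 1
  [2] ⊤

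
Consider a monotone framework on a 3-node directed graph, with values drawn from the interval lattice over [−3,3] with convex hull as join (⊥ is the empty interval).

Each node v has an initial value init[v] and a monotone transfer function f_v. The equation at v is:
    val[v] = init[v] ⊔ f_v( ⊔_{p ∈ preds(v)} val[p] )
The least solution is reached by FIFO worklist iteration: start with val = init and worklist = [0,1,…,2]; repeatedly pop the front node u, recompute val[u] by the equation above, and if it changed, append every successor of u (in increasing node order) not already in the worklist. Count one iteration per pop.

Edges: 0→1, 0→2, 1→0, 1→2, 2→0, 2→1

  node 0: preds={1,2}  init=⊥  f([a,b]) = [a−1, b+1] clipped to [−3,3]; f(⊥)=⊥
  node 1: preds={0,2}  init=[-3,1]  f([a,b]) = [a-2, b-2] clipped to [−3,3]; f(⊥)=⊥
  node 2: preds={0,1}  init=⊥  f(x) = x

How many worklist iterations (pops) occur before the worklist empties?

8

Worklist (8 pops):
  #1 pop 0: in=[-3,1] → [-3,2] (was ⊥); enqueue []
  #2 pop 1: in=[-3,2] → [-3,1] (no change)
  #3 pop 2: in=[-3,2] → [-3,2] (was ⊥); enqueue [0,1]
  #4 pop 0: in=[-3,2] → [-3,3] (was [-3,2]); enqueue [2]
  #5 pop 1: in=[-3,3] → [-3,1] (no change)
  #6 pop 2: in=[-3,3] → [-3,3] (was [-3,2]); enqueue [0,1]
  #7 pop 0: in=[-3,3] → [-3,3] (no change)
  #8 pop 1: in=[-3,3] → [-3,1] (no change)

Fixpoint:
  val[0] = [-3,3]
  val[1] = [-3,1]
  val[2] = [-3,3]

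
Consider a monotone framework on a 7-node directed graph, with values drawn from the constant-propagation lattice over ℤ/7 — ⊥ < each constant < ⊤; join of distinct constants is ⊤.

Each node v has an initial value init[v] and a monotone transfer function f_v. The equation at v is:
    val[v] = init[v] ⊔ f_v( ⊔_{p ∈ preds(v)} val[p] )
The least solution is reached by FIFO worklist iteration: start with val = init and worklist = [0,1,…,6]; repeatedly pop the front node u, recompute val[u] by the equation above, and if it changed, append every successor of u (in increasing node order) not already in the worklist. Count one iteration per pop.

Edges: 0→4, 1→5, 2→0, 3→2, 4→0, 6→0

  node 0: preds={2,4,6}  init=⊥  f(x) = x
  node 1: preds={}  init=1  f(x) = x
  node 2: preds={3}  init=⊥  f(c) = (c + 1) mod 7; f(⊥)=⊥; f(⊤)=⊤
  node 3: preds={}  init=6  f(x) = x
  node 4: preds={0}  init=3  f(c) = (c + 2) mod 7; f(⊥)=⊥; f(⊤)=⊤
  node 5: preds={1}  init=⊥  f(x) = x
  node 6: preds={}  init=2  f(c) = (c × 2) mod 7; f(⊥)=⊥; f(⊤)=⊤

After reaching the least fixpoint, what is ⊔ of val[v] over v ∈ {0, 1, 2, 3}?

⊤

Iteration log — 8 steps:
  step 1. node 0  ⊔preds=⊤  new=⊤  old=⊥  +wl: 
  step 2. node 1  ⊔preds=⊥  new=1  stable
  step 3. node 2  ⊔preds=6  new=0  old=⊥  +wl: 0
  step 4. node 3  ⊔preds=⊥  new=6  stable
  step 5. node 4  ⊔preds=⊤  new=⊤  old=3  +wl: 
  step 6. node 5  ⊔preds=1  new=1  old=⊥  +wl: 
  step 7. node 6  ⊔preds=⊥  new=2  stable
  step 8. node 0  ⊔preds=⊤  new=⊤  stable

Least fixpoint reached:
  node 0: ⊤
  node 1: 1
  node 2: 0
  node 3: 6
  node 4: ⊤
  node 5: 1
  node 6: 2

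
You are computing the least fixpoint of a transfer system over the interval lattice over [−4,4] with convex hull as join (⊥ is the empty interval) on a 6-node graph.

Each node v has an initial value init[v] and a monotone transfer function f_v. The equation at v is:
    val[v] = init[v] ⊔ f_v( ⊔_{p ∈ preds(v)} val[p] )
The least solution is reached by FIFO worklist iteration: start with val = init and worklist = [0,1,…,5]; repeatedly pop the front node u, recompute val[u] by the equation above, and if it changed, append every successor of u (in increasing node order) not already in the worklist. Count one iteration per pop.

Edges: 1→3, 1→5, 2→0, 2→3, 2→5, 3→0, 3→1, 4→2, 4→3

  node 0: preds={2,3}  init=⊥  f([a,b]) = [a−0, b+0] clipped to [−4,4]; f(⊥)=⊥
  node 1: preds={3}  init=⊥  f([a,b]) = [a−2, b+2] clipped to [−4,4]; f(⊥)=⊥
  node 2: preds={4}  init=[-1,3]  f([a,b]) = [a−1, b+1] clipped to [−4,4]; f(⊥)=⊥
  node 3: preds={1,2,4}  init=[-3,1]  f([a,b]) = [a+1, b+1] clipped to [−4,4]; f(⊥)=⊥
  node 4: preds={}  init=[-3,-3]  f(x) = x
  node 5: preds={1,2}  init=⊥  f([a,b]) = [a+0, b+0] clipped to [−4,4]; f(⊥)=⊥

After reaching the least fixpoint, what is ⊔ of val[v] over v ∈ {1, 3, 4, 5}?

[-4,4]

Trace (10 dequeues):
  [1] u=0 | in [-3,3] | out [-3,3] | prev ⊥ | push {}
  [2] u=1 | in [-3,1] | out [-4,3] | prev ⊥ | push {}
  [3] u=2 | in [-3,-3] | out [-4,3] | prev [-1,3] | push {0}
  [4] u=3 | in [-4,3] | out [-3,4] | prev [-3,1] | push {1}
  [5] u=4 | in ⊥ | out [-3,-3] | ==
  [6] u=5 | in [-4,3] | out [-4,3] | prev ⊥ | push {}
  [7] u=0 | in [-4,4] | out [-4,4] | prev [-3,3] | push {}
  [8] u=1 | in [-3,4] | out [-4,4] | prev [-4,3] | push {3,5}
  [9] u=3 | in [-4,4] | out [-3,4] | ==
  [10] u=5 | in [-4,4] | out [-4,4] | prev [-4,3] | push {}

Converged values:
  [0] [-4,4]
  [1] [-4,4]
  [2] [-4,3]
  [3] [-3,4]
  [4] [-3,-3]
  [5] [-4,4]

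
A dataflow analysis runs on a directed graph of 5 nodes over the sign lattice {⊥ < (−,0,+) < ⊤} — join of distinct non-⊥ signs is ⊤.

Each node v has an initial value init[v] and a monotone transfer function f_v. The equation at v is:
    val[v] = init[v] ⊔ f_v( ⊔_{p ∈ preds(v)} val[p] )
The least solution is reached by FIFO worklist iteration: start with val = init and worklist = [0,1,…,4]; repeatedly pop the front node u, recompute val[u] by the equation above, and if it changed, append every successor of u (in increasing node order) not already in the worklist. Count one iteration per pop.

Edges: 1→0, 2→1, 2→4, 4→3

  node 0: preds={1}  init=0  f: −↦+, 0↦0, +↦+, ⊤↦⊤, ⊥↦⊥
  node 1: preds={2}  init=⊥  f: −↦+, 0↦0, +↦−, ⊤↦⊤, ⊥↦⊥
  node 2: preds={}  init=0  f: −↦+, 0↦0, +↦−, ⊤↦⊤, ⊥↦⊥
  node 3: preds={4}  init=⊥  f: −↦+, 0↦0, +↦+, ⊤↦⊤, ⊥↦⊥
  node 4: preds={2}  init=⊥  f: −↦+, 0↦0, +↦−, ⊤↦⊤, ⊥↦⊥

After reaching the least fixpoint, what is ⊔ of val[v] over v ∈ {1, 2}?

0

Worklist (7 pops):
  #1 pop 0: in=⊥ → 0 (no change)
  #2 pop 1: in=0 → 0 (was ⊥); enqueue [0]
  #3 pop 2: in=⊥ → 0 (no change)
  #4 pop 3: in=⊥ → ⊥ (no change)
  #5 pop 4: in=0 → 0 (was ⊥); enqueue [3]
  #6 pop 0: in=0 → 0 (no change)
  #7 pop 3: in=0 → 0 (was ⊥); enqueue []

Fixpoint:
  val[0] = 0
  val[1] = 0
  val[2] = 0
  val[3] = 0
  val[4] = 0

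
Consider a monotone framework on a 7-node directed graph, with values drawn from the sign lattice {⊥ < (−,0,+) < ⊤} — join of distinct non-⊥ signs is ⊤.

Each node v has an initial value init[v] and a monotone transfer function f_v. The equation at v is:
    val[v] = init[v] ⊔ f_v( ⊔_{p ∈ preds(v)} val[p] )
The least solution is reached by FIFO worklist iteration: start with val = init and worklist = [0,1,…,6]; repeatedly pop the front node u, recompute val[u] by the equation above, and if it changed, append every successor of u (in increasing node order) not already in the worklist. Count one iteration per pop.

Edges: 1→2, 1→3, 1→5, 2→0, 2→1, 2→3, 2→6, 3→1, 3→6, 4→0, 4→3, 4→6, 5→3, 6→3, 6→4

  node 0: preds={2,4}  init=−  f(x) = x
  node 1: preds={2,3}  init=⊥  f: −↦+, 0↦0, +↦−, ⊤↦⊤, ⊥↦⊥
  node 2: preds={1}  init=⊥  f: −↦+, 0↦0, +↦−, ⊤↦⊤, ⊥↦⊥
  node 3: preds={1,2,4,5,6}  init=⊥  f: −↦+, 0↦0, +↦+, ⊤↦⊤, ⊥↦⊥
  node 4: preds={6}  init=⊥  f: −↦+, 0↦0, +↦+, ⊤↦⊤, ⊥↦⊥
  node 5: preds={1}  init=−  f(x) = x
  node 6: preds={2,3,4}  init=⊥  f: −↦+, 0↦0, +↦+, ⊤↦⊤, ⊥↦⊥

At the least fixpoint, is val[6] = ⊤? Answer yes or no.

yes

Trace (23 dequeues):
  [1] u=0 | in ⊥ | out − | ==
  [2] u=1 | in ⊥ | out ⊥ | ==
  [3] u=2 | in ⊥ | out ⊥ | ==
  [4] u=3 | in − | out + | prev ⊥ | push {1}
  [5] u=4 | in ⊥ | out ⊥ | ==
  [6] u=5 | in ⊥ | out − | ==
  [7] u=6 | in + | out + | prev ⊥ | push {3,4}
  [8] u=1 | in + | out − | prev ⊥ | push {2,5}
  [9] u=3 | in ⊤ | out ⊤ | prev + | push {1,6}
  [10] u=4 | in + | out + | prev ⊥ | push {0,3}
  [11] u=2 | in − | out + | prev ⊥ | push {}
  [12] u=5 | in − | out − | ==
  [13] u=1 | in ⊤ | out ⊤ | prev − | push {2,5}
  [14] u=6 | in ⊤ | out ⊤ | prev + | push {4}
  [15] u=0 | in + | out ⊤ | prev − | push {}
  [16] u=3 | in ⊤ | out ⊤ | ==
  [17] u=2 | in ⊤ | out ⊤ | prev + | push {0,1,3,6}
  [18] u=5 | in ⊤ | out ⊤ | prev − | push {}
  [19] u=4 | in ⊤ | out ⊤ | prev + | push {}
  [20] u=0 | in ⊤ | out ⊤ | ==
  [21] u=1 | in ⊤ | out ⊤ | ==
  [22] u=3 | in ⊤ | out ⊤ | ==
  [23] u=6 | in ⊤ | out ⊤ | ==

Converged values:
  [0] ⊤
  [1] ⊤
  [2] ⊤
  [3] ⊤
  [4] ⊤
  [5] ⊤
  [6] ⊤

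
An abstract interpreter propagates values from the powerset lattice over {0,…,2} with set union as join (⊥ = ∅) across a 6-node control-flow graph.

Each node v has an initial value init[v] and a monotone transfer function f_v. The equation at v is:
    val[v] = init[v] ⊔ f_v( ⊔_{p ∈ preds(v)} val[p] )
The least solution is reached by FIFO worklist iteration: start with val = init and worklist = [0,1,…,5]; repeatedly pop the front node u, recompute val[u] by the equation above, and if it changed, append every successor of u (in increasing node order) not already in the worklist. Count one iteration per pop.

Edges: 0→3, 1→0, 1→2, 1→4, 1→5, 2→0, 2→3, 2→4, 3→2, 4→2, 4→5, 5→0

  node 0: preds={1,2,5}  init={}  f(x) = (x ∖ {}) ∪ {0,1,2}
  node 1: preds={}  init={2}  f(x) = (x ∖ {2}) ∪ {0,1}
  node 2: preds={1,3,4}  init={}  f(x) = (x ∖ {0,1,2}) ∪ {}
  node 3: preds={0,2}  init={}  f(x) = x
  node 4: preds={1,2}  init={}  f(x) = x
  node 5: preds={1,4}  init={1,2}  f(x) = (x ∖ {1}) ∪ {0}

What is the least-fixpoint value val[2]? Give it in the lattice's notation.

Trace (8 dequeues):
  [1] u=0 | in {1,2} | out {0,1,2} | prev {} | push {}
  [2] u=1 | in {} | out {0,1,2} | prev {2} | push {0}
  [3] u=2 | in {0,1,2} | out {} | ==
  [4] u=3 | in {0,1,2} | out {0,1,2} | prev {} | push {2}
  [5] u=4 | in {0,1,2} | out {0,1,2} | prev {} | push {}
  [6] u=5 | in {0,1,2} | out {0,1,2} | prev {1,2} | push {}
  [7] u=0 | in {0,1,2} | out {0,1,2} | ==
  [8] u=2 | in {0,1,2} | out {} | ==

Converged values:
  [0] {0,1,2}
  [1] {0,1,2}
  [2] {}
  [3] {0,1,2}
  [4] {0,1,2}
  [5] {0,1,2}

{}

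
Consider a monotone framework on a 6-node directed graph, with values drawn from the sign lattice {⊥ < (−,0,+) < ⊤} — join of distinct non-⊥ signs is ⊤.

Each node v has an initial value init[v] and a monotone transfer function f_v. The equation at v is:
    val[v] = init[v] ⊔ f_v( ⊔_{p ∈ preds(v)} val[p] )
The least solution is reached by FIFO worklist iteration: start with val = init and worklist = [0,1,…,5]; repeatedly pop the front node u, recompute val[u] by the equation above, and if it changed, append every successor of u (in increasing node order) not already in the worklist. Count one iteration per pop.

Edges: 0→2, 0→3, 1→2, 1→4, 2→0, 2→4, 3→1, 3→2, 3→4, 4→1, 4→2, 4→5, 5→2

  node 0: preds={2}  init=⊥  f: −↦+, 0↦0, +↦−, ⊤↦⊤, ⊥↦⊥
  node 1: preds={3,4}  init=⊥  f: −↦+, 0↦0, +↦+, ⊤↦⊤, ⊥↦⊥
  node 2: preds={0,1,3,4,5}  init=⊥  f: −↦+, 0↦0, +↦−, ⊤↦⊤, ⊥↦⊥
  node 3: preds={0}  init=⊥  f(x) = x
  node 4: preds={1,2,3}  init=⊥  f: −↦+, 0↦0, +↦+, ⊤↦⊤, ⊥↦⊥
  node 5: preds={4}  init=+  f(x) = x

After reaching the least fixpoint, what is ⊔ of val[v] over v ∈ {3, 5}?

⊤

Trace (21 dequeues):
  [1] u=0 | in ⊥ | out ⊥ | ==
  [2] u=1 | in ⊥ | out ⊥ | ==
  [3] u=2 | in + | out − | prev ⊥ | push {0}
  [4] u=3 | in ⊥ | out ⊥ | ==
  [5] u=4 | in − | out + | prev ⊥ | push {1,2}
  [6] u=5 | in + | out + | ==
  [7] u=0 | in − | out + | prev ⊥ | push {3}
  [8] u=1 | in + | out + | prev ⊥ | push {4}
  [9] u=2 | in + | out − | ==
  [10] u=3 | in + | out + | prev ⊥ | push {1,2}
  [11] u=4 | in ⊤ | out ⊤ | prev + | push {5}
  [12] u=1 | in ⊤ | out ⊤ | prev + | push {4}
  [13] u=2 | in ⊤ | out ⊤ | prev − | push {0}
  [14] u=5 | in ⊤ | out ⊤ | prev + | push {2}
  [15] u=4 | in ⊤ | out ⊤ | ==
  [16] u=0 | in ⊤ | out ⊤ | prev + | push {3}
  [17] u=2 | in ⊤ | out ⊤ | ==
  [18] u=3 | in ⊤ | out ⊤ | prev + | push {1,2,4}
  [19] u=1 | in ⊤ | out ⊤ | ==
  [20] u=2 | in ⊤ | out ⊤ | ==
  [21] u=4 | in ⊤ | out ⊤ | ==

Converged values:
  [0] ⊤
  [1] ⊤
  [2] ⊤
  [3] ⊤
  [4] ⊤
  [5] ⊤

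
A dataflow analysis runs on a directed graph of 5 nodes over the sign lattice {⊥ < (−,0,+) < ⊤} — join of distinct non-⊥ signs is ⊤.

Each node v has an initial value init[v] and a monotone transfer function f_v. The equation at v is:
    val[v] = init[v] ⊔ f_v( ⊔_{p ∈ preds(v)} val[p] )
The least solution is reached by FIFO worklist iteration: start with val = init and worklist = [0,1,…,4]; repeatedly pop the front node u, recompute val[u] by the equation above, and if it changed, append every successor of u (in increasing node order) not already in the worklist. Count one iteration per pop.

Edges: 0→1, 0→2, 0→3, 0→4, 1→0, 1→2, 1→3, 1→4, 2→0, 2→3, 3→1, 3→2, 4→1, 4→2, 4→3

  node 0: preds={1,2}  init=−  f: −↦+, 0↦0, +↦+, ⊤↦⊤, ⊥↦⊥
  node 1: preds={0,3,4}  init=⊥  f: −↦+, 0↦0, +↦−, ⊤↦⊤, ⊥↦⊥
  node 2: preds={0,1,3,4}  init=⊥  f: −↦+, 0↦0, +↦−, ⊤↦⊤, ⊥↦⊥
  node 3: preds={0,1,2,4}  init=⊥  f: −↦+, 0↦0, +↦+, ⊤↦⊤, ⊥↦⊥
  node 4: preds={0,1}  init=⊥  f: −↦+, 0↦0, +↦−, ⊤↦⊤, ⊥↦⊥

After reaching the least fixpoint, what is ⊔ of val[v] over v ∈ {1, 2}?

⊤

Worklist (11 pops):
  #1 pop 0: in=⊥ → − (no change)
  #2 pop 1: in=− → + (was ⊥); enqueue [0]
  #3 pop 2: in=⊤ → ⊤ (was ⊥); enqueue []
  #4 pop 3: in=⊤ → ⊤ (was ⊥); enqueue [1,2]
  #5 pop 4: in=⊤ → ⊤ (was ⊥); enqueue [3]
  #6 pop 0: in=⊤ → ⊤ (was −); enqueue [4]
  #7 pop 1: in=⊤ → ⊤ (was +); enqueue [0]
  #8 pop 2: in=⊤ → ⊤ (no change)
  #9 pop 3: in=⊤ → ⊤ (no change)
  #10 pop 4: in=⊤ → ⊤ (no change)
  #11 pop 0: in=⊤ → ⊤ (no change)

Fixpoint:
  val[0] = ⊤
  val[1] = ⊤
  val[2] = ⊤
  val[3] = ⊤
  val[4] = ⊤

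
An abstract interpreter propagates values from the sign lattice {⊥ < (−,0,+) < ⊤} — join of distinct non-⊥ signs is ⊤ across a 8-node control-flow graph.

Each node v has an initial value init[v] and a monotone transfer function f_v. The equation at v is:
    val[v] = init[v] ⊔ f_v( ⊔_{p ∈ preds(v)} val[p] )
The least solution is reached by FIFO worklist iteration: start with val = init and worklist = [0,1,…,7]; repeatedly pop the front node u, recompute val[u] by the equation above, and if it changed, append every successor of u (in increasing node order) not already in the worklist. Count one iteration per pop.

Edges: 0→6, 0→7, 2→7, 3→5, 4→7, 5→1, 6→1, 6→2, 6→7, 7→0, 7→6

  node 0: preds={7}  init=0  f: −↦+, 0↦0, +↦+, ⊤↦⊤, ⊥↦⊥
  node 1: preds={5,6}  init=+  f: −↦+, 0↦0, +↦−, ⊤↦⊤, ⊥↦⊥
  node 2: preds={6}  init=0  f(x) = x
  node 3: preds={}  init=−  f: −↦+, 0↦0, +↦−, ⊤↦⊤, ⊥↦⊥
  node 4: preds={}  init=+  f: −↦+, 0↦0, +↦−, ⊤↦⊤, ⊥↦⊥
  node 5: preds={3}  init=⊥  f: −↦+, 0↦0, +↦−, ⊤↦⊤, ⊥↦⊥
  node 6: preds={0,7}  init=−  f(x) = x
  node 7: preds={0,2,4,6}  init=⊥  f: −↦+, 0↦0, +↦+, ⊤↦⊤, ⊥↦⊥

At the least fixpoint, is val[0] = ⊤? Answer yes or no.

yes

Worklist (13 pops):
  #1 pop 0: in=⊥ → 0 (no change)
  #2 pop 1: in=− → + (no change)
  #3 pop 2: in=− → ⊤ (was 0); enqueue []
  #4 pop 3: in=⊥ → − (no change)
  #5 pop 4: in=⊥ → + (no change)
  #6 pop 5: in=− → + (was ⊥); enqueue [1]
  #7 pop 6: in=0 → ⊤ (was −); enqueue [2]
  #8 pop 7: in=⊤ → ⊤ (was ⊥); enqueue [0,6]
  #9 pop 1: in=⊤ → ⊤ (was +); enqueue []
  #10 pop 2: in=⊤ → ⊤ (no change)
  #11 pop 0: in=⊤ → ⊤ (was 0); enqueue [7]
  #12 pop 6: in=⊤ → ⊤ (no change)
  #13 pop 7: in=⊤ → ⊤ (no change)

Fixpoint:
  val[0] = ⊤
  val[1] = ⊤
  val[2] = ⊤
  val[3] = −
  val[4] = +
  val[5] = +
  val[6] = ⊤
  val[7] = ⊤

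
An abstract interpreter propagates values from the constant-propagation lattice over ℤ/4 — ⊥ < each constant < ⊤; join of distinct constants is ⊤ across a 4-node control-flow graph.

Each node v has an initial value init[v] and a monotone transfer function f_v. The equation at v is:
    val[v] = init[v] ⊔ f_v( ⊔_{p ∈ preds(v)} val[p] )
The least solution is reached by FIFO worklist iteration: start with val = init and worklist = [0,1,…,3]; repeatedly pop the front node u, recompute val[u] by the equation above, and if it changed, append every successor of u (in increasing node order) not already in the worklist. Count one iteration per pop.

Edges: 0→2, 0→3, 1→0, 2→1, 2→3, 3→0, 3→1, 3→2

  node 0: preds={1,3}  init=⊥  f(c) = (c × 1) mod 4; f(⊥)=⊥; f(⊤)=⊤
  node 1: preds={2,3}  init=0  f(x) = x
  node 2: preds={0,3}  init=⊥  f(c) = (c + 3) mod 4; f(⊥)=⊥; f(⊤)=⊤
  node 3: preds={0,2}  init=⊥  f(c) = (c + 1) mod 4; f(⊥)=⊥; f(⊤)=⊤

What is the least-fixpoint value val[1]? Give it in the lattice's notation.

⊤

Iteration log — 9 steps:
  step 1. node 0  ⊔preds=0  new=0  old=⊥  +wl: 
  step 2. node 1  ⊔preds=⊥  new=0  stable
  step 3. node 2  ⊔preds=0  new=3  old=⊥  +wl: 1
  step 4. node 3  ⊔preds=⊤  new=⊤  old=⊥  +wl: 0,2
  step 5. node 1  ⊔preds=⊤  new=⊤  old=0  +wl: 
  step 6. node 0  ⊔preds=⊤  new=⊤  old=0  +wl: 3
  step 7. node 2  ⊔preds=⊤  new=⊤  old=3  +wl: 1
  step 8. node 3  ⊔preds=⊤  new=⊤  stable
  step 9. node 1  ⊔preds=⊤  new=⊤  stable

Least fixpoint reached:
  node 0: ⊤
  node 1: ⊤
  node 2: ⊤
  node 3: ⊤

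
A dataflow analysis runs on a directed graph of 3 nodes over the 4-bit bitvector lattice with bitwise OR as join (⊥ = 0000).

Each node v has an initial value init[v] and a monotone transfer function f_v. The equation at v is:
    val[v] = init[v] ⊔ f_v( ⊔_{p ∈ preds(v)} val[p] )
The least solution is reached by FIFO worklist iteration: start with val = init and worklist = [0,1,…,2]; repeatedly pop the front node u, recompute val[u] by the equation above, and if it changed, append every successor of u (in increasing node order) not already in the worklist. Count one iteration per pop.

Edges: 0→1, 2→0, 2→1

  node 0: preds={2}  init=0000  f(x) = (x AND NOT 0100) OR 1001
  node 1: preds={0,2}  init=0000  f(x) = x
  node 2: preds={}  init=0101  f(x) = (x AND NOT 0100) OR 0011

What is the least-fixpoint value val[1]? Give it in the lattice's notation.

1111

Iteration log — 5 steps:
  step 1. node 0  ⊔preds=0101  new=1001  old=0000  +wl: 
  step 2. node 1  ⊔preds=1101  new=1101  old=0000  +wl: 
  step 3. node 2  ⊔preds=0000  new=0111  old=0101  +wl: 0,1
  step 4. node 0  ⊔preds=0111  new=1011  old=1001  +wl: 
  step 5. node 1  ⊔preds=1111  new=1111  old=1101  +wl: 

Least fixpoint reached:
  node 0: 1011
  node 1: 1111
  node 2: 0111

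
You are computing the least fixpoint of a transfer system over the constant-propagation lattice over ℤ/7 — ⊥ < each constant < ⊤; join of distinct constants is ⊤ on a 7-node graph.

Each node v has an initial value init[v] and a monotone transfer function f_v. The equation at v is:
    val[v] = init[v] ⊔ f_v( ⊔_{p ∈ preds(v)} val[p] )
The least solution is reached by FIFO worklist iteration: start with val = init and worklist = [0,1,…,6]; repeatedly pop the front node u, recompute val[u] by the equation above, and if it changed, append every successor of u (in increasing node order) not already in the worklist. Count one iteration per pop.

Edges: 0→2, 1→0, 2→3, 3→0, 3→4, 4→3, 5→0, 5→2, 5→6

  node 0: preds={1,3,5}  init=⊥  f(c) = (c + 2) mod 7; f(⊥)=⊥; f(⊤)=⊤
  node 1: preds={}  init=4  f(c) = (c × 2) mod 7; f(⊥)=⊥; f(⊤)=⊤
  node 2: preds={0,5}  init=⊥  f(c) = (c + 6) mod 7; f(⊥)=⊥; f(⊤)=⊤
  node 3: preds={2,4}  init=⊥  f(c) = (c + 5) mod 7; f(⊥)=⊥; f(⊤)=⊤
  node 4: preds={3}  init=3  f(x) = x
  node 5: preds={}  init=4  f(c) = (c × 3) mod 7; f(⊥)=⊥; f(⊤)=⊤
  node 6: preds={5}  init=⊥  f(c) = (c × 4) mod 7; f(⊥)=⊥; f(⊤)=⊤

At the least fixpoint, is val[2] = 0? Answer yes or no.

Iteration log — 10 steps:
  step 1. node 0  ⊔preds=4  new=6  old=⊥  +wl: 
  step 2. node 1  ⊔preds=⊥  new=4  stable
  step 3. node 2  ⊔preds=⊤  new=⊤  old=⊥  +wl: 
  step 4. node 3  ⊔preds=⊤  new=⊤  old=⊥  +wl: 0
  step 5. node 4  ⊔preds=⊤  new=⊤  old=3  +wl: 3
  step 6. node 5  ⊔preds=⊥  new=4  stable
  step 7. node 6  ⊔preds=4  new=2  old=⊥  +wl: 
  step 8. node 0  ⊔preds=⊤  new=⊤  old=6  +wl: 2
  step 9. node 3  ⊔preds=⊤  new=⊤  stable
  step 10. node 2  ⊔preds=⊤  new=⊤  stable

Least fixpoint reached:
  node 0: ⊤
  node 1: 4
  node 2: ⊤
  node 3: ⊤
  node 4: ⊤
  node 5: 4
  node 6: 2

no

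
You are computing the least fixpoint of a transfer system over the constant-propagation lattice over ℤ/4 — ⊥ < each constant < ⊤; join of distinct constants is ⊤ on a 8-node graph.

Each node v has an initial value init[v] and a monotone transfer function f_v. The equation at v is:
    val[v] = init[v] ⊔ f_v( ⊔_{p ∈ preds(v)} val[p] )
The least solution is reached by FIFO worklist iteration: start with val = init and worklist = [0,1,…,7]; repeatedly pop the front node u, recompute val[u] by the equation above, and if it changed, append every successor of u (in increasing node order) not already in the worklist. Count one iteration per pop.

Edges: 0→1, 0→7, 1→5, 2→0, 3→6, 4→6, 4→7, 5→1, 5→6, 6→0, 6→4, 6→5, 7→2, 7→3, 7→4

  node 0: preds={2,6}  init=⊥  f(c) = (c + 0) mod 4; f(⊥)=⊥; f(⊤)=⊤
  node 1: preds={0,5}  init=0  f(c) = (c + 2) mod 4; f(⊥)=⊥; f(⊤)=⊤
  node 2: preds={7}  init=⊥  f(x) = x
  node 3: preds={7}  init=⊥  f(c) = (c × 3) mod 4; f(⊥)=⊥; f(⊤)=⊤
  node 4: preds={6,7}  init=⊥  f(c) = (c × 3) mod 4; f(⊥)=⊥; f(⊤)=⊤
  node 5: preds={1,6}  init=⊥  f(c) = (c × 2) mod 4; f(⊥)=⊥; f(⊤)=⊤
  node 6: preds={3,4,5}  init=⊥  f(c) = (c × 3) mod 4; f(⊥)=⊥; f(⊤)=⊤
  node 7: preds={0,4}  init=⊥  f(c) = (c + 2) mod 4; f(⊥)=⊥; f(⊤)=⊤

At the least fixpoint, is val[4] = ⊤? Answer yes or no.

yes

Worklist (28 pops):
  #1 pop 0: in=⊥ → ⊥ (no change)
  #2 pop 1: in=⊥ → 0 (no change)
  #3 pop 2: in=⊥ → ⊥ (no change)
  #4 pop 3: in=⊥ → ⊥ (no change)
  #5 pop 4: in=⊥ → ⊥ (no change)
  #6 pop 5: in=0 → 0 (was ⊥); enqueue [1]
  #7 pop 6: in=0 → 0 (was ⊥); enqueue [0,4,5]
  #8 pop 7: in=⊥ → ⊥ (no change)
  #9 pop 1: in=0 → ⊤ (was 0); enqueue []
  #10 pop 0: in=0 → 0 (was ⊥); enqueue [1,7]
  #11 pop 4: in=0 → 0 (was ⊥); enqueue [6]
  #12 pop 5: in=⊤ → ⊤ (was 0); enqueue []
  #13 pop 1: in=⊤ → ⊤ (no change)
  #14 pop 7: in=0 → 2 (was ⊥); enqueue [2,3,4]
  #15 pop 6: in=⊤ → ⊤ (was 0); enqueue [0,5]
  #16 pop 2: in=2 → 2 (was ⊥); enqueue []
  #17 pop 3: in=2 → 2 (was ⊥); enqueue [6]
  #18 pop 4: in=⊤ → ⊤ (was 0); enqueue [7]
  #19 pop 0: in=⊤ → ⊤ (was 0); enqueue [1]
  #20 pop 5: in=⊤ → ⊤ (no change)
  #21 pop 6: in=⊤ → ⊤ (no change)
  #22 pop 7: in=⊤ → ⊤ (was 2); enqueue [2,3,4]
  #23 pop 1: in=⊤ → ⊤ (no change)
  #24 pop 2: in=⊤ → ⊤ (was 2); enqueue [0]
  #25 pop 3: in=⊤ → ⊤ (was 2); enqueue [6]
  #26 pop 4: in=⊤ → ⊤ (no change)
  #27 pop 0: in=⊤ → ⊤ (no change)
  #28 pop 6: in=⊤ → ⊤ (no change)

Fixpoint:
  val[0] = ⊤
  val[1] = ⊤
  val[2] = ⊤
  val[3] = ⊤
  val[4] = ⊤
  val[5] = ⊤
  val[6] = ⊤
  val[7] = ⊤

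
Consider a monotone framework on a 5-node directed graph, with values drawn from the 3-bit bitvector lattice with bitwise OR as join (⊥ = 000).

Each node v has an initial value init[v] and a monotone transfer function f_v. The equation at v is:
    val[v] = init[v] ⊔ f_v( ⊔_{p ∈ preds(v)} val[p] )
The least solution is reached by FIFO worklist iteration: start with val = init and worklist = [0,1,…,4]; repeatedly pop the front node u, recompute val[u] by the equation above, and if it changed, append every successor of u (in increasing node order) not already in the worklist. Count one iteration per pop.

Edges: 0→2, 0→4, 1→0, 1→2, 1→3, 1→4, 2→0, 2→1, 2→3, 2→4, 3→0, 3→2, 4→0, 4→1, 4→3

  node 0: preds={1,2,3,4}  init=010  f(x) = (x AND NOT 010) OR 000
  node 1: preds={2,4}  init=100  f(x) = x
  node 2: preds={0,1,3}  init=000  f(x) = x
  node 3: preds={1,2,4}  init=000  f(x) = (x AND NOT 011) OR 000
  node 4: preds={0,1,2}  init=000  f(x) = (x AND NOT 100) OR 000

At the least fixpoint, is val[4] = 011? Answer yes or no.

Iteration log — 11 steps:
  step 1. node 0  ⊔preds=100  new=110  old=010  +wl: 
  step 2. node 1  ⊔preds=000  new=100  stable
  step 3. node 2  ⊔preds=110  new=110  old=000  +wl: 0,1
  step 4. node 3  ⊔preds=110  new=100  old=000  +wl: 2
  step 5. node 4  ⊔preds=110  new=010  old=000  +wl: 3
  step 6. node 0  ⊔preds=110  new=110  stable
  step 7. node 1  ⊔preds=110  new=110  old=100  +wl: 0,4
  step 8. node 2  ⊔preds=110  new=110  stable
  step 9. node 3  ⊔preds=110  new=100  stable
  step 10. node 0  ⊔preds=110  new=110  stable
  step 11. node 4  ⊔preds=110  new=010  stable

Least fixpoint reached:
  node 0: 110
  node 1: 110
  node 2: 110
  node 3: 100
  node 4: 010

no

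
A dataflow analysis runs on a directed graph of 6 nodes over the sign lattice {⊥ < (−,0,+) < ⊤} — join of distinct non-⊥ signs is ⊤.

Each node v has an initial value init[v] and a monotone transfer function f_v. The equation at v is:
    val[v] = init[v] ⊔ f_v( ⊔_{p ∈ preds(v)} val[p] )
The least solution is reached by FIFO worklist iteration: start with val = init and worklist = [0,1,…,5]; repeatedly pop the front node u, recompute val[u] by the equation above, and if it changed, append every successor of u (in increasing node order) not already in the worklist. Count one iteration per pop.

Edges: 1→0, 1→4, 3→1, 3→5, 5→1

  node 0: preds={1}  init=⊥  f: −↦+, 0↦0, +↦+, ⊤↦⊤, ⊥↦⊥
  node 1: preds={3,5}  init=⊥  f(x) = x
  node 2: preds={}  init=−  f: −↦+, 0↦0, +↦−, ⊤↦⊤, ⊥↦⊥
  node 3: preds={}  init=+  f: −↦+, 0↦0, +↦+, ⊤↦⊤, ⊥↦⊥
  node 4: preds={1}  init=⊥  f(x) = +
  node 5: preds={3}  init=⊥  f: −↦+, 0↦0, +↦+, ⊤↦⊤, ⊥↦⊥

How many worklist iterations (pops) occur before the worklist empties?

8

Worklist (8 pops):
  #1 pop 0: in=⊥ → ⊥ (no change)
  #2 pop 1: in=+ → + (was ⊥); enqueue [0]
  #3 pop 2: in=⊥ → − (no change)
  #4 pop 3: in=⊥ → + (no change)
  #5 pop 4: in=+ → + (was ⊥); enqueue []
  #6 pop 5: in=+ → + (was ⊥); enqueue [1]
  #7 pop 0: in=+ → + (was ⊥); enqueue []
  #8 pop 1: in=+ → + (no change)

Fixpoint:
  val[0] = +
  val[1] = +
  val[2] = −
  val[3] = +
  val[4] = +
  val[5] = +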